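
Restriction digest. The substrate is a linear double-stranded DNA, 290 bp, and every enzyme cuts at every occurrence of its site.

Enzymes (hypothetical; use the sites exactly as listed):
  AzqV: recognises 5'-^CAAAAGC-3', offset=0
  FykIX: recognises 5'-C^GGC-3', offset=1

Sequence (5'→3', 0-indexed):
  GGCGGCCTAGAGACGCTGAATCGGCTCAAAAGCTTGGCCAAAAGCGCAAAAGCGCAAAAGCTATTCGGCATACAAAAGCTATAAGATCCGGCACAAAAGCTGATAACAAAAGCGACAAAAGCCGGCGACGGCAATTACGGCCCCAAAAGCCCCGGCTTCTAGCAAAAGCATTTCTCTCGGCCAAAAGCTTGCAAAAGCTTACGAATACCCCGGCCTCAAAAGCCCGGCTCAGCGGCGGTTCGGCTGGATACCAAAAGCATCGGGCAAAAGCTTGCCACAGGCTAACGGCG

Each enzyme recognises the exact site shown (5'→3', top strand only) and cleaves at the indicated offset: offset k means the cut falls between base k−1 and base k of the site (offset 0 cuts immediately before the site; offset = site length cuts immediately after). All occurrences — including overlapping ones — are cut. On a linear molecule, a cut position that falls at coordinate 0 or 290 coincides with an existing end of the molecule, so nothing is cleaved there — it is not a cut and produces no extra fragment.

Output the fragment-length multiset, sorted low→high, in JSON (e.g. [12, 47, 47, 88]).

Scan for sites:
  AzqV CAAAAGC/0: at [26, 38, 46, 54, 72, 93, 106, 115, 143, 162, 181, 191, 216, 251, 264] ⇒ [26, 38, 46, 54, 72, 93, 106, 115, 143, 162, 181, 191, 216, 251, 264]
  FykIX CGGC/1: at [2, 21, 65, 88, 122, 128, 137, 152, 177, 210, 224, 232, 240, 285] ⇒ [3, 22, 66, 89, 123, 129, 138, 153, 178, 211, 225, 233, 241, 286]

All cut coordinates (distinct, sorted): [3, 22, 26, 38, 46, 54, 66, 72, 89, 93, 106, 115, 123, 129, 138, 143, 153, 162, 178, 181, 191, 211, 216, 225, 233, 241, 251, 264, 286]

Fragments:
  [0,3): 3 bp
  [3,22): 19 bp
  [22,26): 4 bp
  [26,38): 12 bp
  [38,46): 8 bp
  [46,54): 8 bp
  [54,66): 12 bp
  [66,72): 6 bp
  [72,89): 17 bp
  [89,93): 4 bp
  [93,106): 13 bp
  [106,115): 9 bp
  [115,123): 8 bp
  [123,129): 6 bp
  [129,138): 9 bp
  [138,143): 5 bp
  [143,153): 10 bp
  [153,162): 9 bp
  [162,178): 16 bp
  [178,181): 3 bp
  [181,191): 10 bp
  [191,211): 20 bp
  [211,216): 5 bp
  [216,225): 9 bp
  [225,233): 8 bp
  [233,241): 8 bp
  [241,251): 10 bp
  [251,264): 13 bp
  [264,286): 22 bp
  [286,290): 4 bp

[3,3,4,4,4,5,5,6,6,8,8,8,8,8,9,9,9,9,10,10,10,12,12,13,13,16,17,19,20,22]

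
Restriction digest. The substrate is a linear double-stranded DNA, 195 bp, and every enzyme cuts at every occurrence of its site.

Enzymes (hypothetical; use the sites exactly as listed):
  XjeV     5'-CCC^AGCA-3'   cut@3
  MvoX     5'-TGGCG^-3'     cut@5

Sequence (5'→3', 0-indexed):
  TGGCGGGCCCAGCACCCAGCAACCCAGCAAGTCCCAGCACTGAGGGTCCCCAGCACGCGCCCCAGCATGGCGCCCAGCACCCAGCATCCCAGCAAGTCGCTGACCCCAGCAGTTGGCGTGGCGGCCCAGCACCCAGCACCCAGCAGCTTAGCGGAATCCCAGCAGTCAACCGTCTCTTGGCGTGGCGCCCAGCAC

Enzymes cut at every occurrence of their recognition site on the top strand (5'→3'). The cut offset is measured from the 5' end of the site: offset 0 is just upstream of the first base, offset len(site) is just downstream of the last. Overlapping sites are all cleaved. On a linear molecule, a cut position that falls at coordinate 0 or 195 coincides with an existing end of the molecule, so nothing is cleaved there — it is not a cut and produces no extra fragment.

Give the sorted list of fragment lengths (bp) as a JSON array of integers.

[3,3,4,5,5,5,5,5,7,7,7,7,8,8,9,10,11,12,16,17,19,22]

Scan for sites:
  XjeV CCCAGCA/3: at [7, 14, 22, 32, 48, 60, 72, 79, 87, 104, 124, 131, 138, 157, 187] ⇒ [10, 17, 25, 35, 51, 63, 75, 82, 90, 107, 127, 134, 141, 160, 190]
  MvoX TGGCG/5: at [0, 67, 113, 118, 177, 182] ⇒ [5, 72, 118, 123, 182, 187]

All cut coordinates (distinct, sorted): [5, 10, 17, 25, 35, 51, 63, 72, 75, 82, 90, 107, 118, 123, 127, 134, 141, 160, 182, 187, 190]

Fragments:
  [0,5): 5 bp
  [5,10): 5 bp
  [10,17): 7 bp
  [17,25): 8 bp
  [25,35): 10 bp
  [35,51): 16 bp
  [51,63): 12 bp
  [63,72): 9 bp
  [72,75): 3 bp
  [75,82): 7 bp
  [82,90): 8 bp
  [90,107): 17 bp
  [107,118): 11 bp
  [118,123): 5 bp
  [123,127): 4 bp
  [127,134): 7 bp
  [134,141): 7 bp
  [141,160): 19 bp
  [160,182): 22 bp
  [182,187): 5 bp
  [187,190): 3 bp
  [190,195): 5 bp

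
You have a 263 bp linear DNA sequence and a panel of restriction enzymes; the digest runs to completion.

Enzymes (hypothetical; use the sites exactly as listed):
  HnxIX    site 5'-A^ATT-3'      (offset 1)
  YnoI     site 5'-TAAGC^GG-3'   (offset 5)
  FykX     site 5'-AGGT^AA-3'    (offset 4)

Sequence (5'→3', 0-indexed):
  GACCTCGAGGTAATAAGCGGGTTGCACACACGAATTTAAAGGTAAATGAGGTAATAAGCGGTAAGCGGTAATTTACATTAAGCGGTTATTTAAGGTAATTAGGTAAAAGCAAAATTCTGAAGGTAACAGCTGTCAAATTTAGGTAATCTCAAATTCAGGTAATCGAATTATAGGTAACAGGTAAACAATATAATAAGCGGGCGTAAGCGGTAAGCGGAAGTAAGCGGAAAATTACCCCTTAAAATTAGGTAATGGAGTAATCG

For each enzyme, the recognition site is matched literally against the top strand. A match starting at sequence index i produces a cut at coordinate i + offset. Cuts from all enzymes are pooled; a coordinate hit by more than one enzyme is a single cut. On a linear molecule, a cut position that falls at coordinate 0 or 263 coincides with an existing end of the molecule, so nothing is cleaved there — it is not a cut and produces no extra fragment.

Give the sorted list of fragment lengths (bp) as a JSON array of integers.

[1,4,5,6,7,7,7,7,7,7,7,8,8,8,9,9,9,10,10,10,11,11,12,13,13,13,13,15,16]

Site scan:
  HnxIX (AATT, off=1): starts [32, 69, 96, 112, 135, 151, 165, 229, 242] → cuts [33, 70, 97, 113, 136, 152, 166, 230, 243]
  YnoI (TAAGCGG, off=5): starts [13, 54, 61, 78, 193, 203, 210, 220] → cuts [18, 59, 66, 83, 198, 208, 215, 225]
  FykX (AGGTAA, off=4): starts [7, 39, 48, 92, 100, 120, 140, 156, 171, 178, 246] → cuts [11, 43, 52, 96, 104, 124, 144, 160, 175, 182, 250]

All cut coordinates (distinct, sorted): [11, 18, 33, 43, 52, 59, 66, 70, 83, 96, 97, 104, 113, 124, 136, 144, 152, 160, 166, 175, 182, 198, 208, 215, 225, 230, 243, 250]

Fragment lengths:
  [0,11): 11 bp
  [11,18): 7 bp
  [18,33): 15 bp
  [33,43): 10 bp
  [43,52): 9 bp
  [52,59): 7 bp
  [59,66): 7 bp
  [66,70): 4 bp
  [70,83): 13 bp
  [83,96): 13 bp
  [96,97): 1 bp
  [97,104): 7 bp
  [104,113): 9 bp
  [113,124): 11 bp
  [124,136): 12 bp
  [136,144): 8 bp
  [144,152): 8 bp
  [152,160): 8 bp
  [160,166): 6 bp
  [166,175): 9 bp
  [175,182): 7 bp
  [182,198): 16 bp
  [198,208): 10 bp
  [208,215): 7 bp
  [215,225): 10 bp
  [225,230): 5 bp
  [230,243): 13 bp
  [243,250): 7 bp
  [250,263): 13 bp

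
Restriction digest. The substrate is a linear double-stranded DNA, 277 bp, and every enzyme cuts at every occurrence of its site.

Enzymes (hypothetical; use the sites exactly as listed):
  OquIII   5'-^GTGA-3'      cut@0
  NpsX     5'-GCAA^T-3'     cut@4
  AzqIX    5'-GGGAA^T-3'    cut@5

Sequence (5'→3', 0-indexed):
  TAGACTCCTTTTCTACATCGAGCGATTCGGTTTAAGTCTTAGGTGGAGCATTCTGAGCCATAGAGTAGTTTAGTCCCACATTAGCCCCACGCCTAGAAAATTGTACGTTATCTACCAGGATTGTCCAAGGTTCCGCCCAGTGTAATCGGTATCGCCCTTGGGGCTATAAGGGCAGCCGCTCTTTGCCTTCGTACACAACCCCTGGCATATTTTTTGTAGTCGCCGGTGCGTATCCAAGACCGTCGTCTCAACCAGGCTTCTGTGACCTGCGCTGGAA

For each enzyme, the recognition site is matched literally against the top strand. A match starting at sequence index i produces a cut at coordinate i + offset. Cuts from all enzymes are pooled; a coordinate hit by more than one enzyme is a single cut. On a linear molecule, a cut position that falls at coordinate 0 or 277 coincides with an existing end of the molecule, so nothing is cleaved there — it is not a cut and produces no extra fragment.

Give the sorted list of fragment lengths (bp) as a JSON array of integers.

[16,261]

Site scan:
  OquIII GTGA/0: at [261] ⇒ [261]
  NpsX (GCAAT, off=4): no sites
  AzqIX (GGGAAT, off=5): no sites

All cut coordinates (distinct, sorted): [261]

Fragment lengths:
  [0,261): 261 bp
  [261,277): 16 bp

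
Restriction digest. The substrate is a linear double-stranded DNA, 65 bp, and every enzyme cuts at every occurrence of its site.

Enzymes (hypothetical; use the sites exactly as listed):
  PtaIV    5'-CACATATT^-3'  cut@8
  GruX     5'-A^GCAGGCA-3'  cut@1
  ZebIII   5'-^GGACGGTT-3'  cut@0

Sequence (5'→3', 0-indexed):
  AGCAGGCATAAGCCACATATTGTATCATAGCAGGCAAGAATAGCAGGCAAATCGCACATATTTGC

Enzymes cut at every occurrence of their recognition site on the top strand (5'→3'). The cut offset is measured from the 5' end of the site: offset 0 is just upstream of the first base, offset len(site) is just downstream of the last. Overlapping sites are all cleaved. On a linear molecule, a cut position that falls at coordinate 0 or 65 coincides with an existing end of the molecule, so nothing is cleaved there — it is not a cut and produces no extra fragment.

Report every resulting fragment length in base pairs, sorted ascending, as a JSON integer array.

Site scan:
  PtaIV CACATATT/8: at [13, 54] ⇒ [21, 62]
  GruX AGCAGGCA/1: at [0, 28, 41] ⇒ [1, 29, 42]
  ZebIII (GGACGGTT, off=0): no sites

Pooled cuts: [1, 21, 29, 42, 62]

Fragments:
  [0,1): 1 bp
  [1,21): 20 bp
  [21,29): 8 bp
  [29,42): 13 bp
  [42,62): 20 bp
  [62,65): 3 bp

[1,3,8,13,20,20]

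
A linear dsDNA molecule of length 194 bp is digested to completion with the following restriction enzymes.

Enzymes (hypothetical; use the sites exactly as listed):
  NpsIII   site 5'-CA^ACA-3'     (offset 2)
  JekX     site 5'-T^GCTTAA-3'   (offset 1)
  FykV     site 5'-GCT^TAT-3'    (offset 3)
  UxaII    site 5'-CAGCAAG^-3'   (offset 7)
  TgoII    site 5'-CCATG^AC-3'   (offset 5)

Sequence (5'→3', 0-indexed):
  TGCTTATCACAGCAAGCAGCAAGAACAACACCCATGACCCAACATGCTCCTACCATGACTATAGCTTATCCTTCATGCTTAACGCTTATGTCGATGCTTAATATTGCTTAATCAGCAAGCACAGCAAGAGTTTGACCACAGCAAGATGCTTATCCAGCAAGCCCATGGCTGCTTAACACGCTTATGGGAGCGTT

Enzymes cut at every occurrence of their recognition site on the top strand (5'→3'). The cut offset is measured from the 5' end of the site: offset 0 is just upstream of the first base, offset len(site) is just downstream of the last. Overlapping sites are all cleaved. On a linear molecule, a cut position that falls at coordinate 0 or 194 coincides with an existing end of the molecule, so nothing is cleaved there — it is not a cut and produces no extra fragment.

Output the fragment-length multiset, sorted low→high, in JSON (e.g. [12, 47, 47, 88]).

Per-enzyme occurrences:
  NpsIII (CAACA, off=2): starts [25, 39] → cuts [27, 41]
  JekX (TGCTTAA, off=1): starts [75, 94, 104, 169] → cuts [76, 95, 105, 170]
  FykV (GCTTAT, off=3): starts [1, 63, 83, 147, 179] → cuts [4, 66, 86, 150, 182]
  UxaII (CAGCAAG, off=7): starts [9, 16, 112, 121, 138, 154] → cuts [16, 23, 119, 128, 145, 161]
  TgoII (CCATGAC, off=5): starts [31, 52] → cuts [36, 57]

Pooled cuts: [4, 16, 23, 27, 36, 41, 57, 66, 76, 86, 95, 105, 119, 128, 145, 150, 161, 170, 182]

Fragments:
  [0,4): 4 bp
  [4,16): 12 bp
  [16,23): 7 bp
  [23,27): 4 bp
  [27,36): 9 bp
  [36,41): 5 bp
  [41,57): 16 bp
  [57,66): 9 bp
  [66,76): 10 bp
  [76,86): 10 bp
  [86,95): 9 bp
  [95,105): 10 bp
  [105,119): 14 bp
  [119,128): 9 bp
  [128,145): 17 bp
  [145,150): 5 bp
  [150,161): 11 bp
  [161,170): 9 bp
  [170,182): 12 bp
  [182,194): 12 bp

[4,4,5,5,7,9,9,9,9,9,10,10,10,11,12,12,12,14,16,17]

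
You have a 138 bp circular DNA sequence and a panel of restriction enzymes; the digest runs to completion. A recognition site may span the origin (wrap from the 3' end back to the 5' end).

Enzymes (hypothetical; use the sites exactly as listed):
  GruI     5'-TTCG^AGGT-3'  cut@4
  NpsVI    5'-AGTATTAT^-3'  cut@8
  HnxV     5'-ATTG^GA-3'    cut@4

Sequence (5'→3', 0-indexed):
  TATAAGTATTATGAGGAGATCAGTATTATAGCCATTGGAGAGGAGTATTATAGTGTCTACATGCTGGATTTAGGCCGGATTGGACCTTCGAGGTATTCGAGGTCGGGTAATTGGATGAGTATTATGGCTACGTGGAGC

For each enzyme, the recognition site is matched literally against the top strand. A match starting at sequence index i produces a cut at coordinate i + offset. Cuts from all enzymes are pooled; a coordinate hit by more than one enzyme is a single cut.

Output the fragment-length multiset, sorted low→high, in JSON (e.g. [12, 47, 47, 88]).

[8,8,9,12,14,14,17,25,31]

Site scan:
  GruI TTCGAGGT/4: at [86, 95] ⇒ [90, 99]
  NpsVI AGTATTAT/8: at [4, 21, 43, 117] ⇒ [12, 29, 51, 125]
  HnxV ATTGGA/4: at [33, 78, 109] ⇒ [37, 82, 113]

All cut coordinates (distinct, sorted): [12, 29, 37, 51, 82, 90, 99, 113, 125]

Fragment lengths:
  12→29: 17 bp
  29→37: 8 bp
  37→51: 14 bp
  51→82: 31 bp
  82→90: 8 bp
  90→99: 9 bp
  99→113: 14 bp
  113→125: 12 bp
  125→12 (wrap): 138-125+12 = 25 bp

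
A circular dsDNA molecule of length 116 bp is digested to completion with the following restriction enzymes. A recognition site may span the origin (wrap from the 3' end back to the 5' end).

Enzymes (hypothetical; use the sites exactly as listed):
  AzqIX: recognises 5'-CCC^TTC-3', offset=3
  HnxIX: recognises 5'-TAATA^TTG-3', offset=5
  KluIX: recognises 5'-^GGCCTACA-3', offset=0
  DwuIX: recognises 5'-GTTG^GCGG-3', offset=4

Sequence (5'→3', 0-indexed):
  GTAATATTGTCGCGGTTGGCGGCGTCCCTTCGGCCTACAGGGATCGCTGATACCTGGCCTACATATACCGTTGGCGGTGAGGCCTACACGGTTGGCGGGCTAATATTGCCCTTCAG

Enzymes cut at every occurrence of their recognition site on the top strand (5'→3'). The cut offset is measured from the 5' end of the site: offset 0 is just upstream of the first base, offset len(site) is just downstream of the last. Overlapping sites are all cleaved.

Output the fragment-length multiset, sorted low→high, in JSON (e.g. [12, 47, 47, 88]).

[3,6,7,10,11,11,12,14,18,24]

Per-enzyme occurrences:
  AzqIX CCCTTC/3: at [25, 108] ⇒ [28, 111]
  HnxIX TAATATTG/5: at [1, 100] ⇒ [6, 105]
  KluIX GGCCTACA/0: at [31, 55, 80] ⇒ [31, 55, 80]
  DwuIX GTTGGCGG/4: at [14, 69, 90] ⇒ [18, 73, 94]

Pooled cuts: [6, 18, 28, 31, 55, 73, 80, 94, 105, 111]

Fragment lengths:
  6→18: 12 bp
  18→28: 10 bp
  28→31: 3 bp
  31→55: 24 bp
  55→73: 18 bp
  73→80: 7 bp
  80→94: 14 bp
  94→105: 11 bp
  105→111: 6 bp
  111→6 (wrap): 116-111+6 = 11 bp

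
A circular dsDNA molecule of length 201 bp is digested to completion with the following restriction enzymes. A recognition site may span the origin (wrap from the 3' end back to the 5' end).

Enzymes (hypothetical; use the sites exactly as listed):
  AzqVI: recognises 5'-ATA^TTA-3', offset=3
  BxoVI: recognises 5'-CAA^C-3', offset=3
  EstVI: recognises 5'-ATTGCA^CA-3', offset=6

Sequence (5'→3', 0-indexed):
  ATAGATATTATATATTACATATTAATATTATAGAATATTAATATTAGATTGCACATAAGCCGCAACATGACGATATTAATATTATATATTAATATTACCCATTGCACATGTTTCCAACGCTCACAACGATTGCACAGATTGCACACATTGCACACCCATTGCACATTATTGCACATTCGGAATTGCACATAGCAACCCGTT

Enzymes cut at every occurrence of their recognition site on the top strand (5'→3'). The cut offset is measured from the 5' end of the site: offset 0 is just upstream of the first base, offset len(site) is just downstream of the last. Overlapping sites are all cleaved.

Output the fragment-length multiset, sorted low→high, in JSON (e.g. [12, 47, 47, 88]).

Site scan:
  AzqVI (ATATTA, off=3): starts [4, 11, 18, 24, 34, 40, 72, 78, 85, 91] → cuts [7, 14, 21, 27, 37, 43, 75, 81, 88, 94]
  BxoVI (CAAC, off=3): starts [62, 114, 123, 192] → cuts [65, 117, 126, 195]
  EstVI (ATTGCACA, off=6): starts [47, 100, 128, 137, 146, 157, 167, 181] → cuts [53, 106, 134, 143, 152, 163, 173, 187]

Pooled cuts: [7, 14, 21, 27, 37, 43, 53, 65, 75, 81, 88, 94, 106, 117, 126, 134, 143, 152, 163, 173, 187, 195]

Fragments:
  7→14: 7 bp
  14→21: 7 bp
  21→27: 6 bp
  27→37: 10 bp
  37→43: 6 bp
  43→53: 10 bp
  53→65: 12 bp
  65→75: 10 bp
  75→81: 6 bp
  81→88: 7 bp
  88→94: 6 bp
  94→106: 12 bp
  106→117: 11 bp
  117→126: 9 bp
  126→134: 8 bp
  134→143: 9 bp
  143→152: 9 bp
  152→163: 11 bp
  163→173: 10 bp
  173→187: 14 bp
  187→195: 8 bp
  195→7 (wrap): 201-195+7 = 13 bp

[6,6,6,6,7,7,7,8,8,9,9,9,10,10,10,10,11,11,12,12,13,14]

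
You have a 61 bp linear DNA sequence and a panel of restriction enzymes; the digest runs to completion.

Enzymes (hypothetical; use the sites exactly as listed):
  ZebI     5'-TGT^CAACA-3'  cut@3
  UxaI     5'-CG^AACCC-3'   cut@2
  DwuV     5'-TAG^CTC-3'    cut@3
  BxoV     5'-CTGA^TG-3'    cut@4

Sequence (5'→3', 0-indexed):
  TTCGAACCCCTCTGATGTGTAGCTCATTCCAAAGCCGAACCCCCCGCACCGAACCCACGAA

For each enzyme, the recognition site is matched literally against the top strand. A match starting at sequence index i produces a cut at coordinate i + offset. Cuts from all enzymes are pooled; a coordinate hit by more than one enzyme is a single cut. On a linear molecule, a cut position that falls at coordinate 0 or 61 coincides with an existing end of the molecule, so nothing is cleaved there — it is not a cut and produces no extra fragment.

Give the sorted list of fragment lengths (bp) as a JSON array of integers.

[4,7,10,11,14,15]

Per-enzyme occurrences:
  ZebI (TGTCAACA, off=3): no sites
  UxaI (CGAACCC, off=2): starts [2, 35, 49] → cuts [4, 37, 51]
  DwuV (TAGCTC, off=3): starts [19] → cuts [22]
  BxoV (CTGATG, off=4): starts [11] → cuts [15]

All cut coordinates (distinct, sorted): [4, 15, 22, 37, 51]

Fragments:
  [0,4): 4 bp
  [4,15): 11 bp
  [15,22): 7 bp
  [22,37): 15 bp
  [37,51): 14 bp
  [51,61): 10 bp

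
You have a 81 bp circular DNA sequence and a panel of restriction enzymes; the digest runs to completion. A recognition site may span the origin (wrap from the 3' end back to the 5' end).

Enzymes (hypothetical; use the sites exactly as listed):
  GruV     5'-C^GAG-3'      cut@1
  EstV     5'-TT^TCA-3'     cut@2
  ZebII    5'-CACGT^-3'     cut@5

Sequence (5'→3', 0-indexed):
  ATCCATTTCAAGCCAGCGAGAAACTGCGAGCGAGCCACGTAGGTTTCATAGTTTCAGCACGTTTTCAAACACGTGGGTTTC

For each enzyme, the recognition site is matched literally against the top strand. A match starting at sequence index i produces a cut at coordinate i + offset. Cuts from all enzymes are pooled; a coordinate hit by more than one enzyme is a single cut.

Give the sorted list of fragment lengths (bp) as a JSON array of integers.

[2,4,5,5,8,9,9,9,10,10,10]

Scan for sites:
  GruV CGAG/1: at [16, 26, 30] ⇒ [17, 27, 31]
  EstV TTTCA/2: at [5, 43, 51, 62, 77] ⇒ [7, 45, 53, 64, 79]
  ZebII CACGT/5: at [35, 57, 69] ⇒ [40, 62, 74]

Pooled cuts: [7, 17, 27, 31, 40, 45, 53, 62, 64, 74, 79]

Fragment lengths:
  7→17: 10 bp
  17→27: 10 bp
  27→31: 4 bp
  31→40: 9 bp
  40→45: 5 bp
  45→53: 8 bp
  53→62: 9 bp
  62→64: 2 bp
  64→74: 10 bp
  74→79: 5 bp
  79→7 (wrap): 81-79+7 = 9 bp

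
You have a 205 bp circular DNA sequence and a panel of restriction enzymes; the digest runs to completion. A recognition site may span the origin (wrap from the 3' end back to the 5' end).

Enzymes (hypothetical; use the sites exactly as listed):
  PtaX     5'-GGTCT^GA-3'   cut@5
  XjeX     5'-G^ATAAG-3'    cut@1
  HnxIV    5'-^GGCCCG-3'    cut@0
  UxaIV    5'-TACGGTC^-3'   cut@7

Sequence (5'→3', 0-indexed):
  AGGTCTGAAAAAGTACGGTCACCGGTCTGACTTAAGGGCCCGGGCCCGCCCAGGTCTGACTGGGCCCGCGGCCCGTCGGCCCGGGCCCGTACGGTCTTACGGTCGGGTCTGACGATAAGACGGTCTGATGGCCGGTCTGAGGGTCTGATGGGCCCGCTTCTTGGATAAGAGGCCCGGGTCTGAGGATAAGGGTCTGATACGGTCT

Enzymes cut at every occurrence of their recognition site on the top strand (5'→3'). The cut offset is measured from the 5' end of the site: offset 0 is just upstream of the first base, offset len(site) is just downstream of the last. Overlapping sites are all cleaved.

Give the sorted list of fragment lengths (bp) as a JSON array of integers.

[4,4,4,5,6,6,6,6,7,7,8,8,8,8,8,9,10,11,12,12,13,14,14,15]

Per-enzyme occurrences:
  PtaX (GGTCTGA, off=5): starts [1, 23, 52, 105, 121, 133, 141, 176, 190] → cuts [6, 28, 57, 110, 126, 138, 146, 181, 195]
  XjeX (GATAAG, off=1): starts [113, 163, 184] → cuts [114, 164, 185]
  HnxIV (GGCCCG, off=0): starts [36, 42, 62, 69, 77, 83, 150, 170] → cuts [36, 42, 62, 69, 77, 83, 150, 170]
  UxaIV (TACGGTC, off=7): starts [13, 89, 97, 197] → cuts [20, 96, 104, 204]

All cut coordinates (distinct, sorted): [6, 20, 28, 36, 42, 57, 62, 69, 77, 83, 96, 104, 110, 114, 126, 138, 146, 150, 164, 170, 181, 185, 195, 204]

Fragment lengths:
  6→20: 14 bp
  20→28: 8 bp
  28→36: 8 bp
  36→42: 6 bp
  42→57: 15 bp
  57→62: 5 bp
  62→69: 7 bp
  69→77: 8 bp
  77→83: 6 bp
  83→96: 13 bp
  96→104: 8 bp
  104→110: 6 bp
  110→114: 4 bp
  114→126: 12 bp
  126→138: 12 bp
  138→146: 8 bp
  146→150: 4 bp
  150→164: 14 bp
  164→170: 6 bp
  170→181: 11 bp
  181→185: 4 bp
  185→195: 10 bp
  195→204: 9 bp
  204→6 (wrap): 205-204+6 = 7 bp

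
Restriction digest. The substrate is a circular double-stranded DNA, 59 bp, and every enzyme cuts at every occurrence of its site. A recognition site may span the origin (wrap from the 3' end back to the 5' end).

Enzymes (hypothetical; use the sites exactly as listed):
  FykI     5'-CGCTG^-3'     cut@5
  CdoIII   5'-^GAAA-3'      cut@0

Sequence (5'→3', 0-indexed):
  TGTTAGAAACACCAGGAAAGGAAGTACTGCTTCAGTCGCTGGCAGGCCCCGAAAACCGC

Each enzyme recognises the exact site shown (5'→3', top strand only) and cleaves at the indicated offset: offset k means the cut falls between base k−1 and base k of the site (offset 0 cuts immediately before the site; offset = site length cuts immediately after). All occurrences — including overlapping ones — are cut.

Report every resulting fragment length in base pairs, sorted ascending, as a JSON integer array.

[3,9,10,11,26]

Scan for sites:
  FykI CGCTG/5: at [36, 56] ⇒ [2, 41]
  CdoIII GAAA/0: at [5, 15, 50] ⇒ [5, 15, 50]

All cut coordinates (distinct, sorted): [2, 5, 15, 41, 50]

Fragment lengths:
  2→5: 3 bp
  5→15: 10 bp
  15→41: 26 bp
  41→50: 9 bp
  50→2 (wrap): 59-50+2 = 11 bp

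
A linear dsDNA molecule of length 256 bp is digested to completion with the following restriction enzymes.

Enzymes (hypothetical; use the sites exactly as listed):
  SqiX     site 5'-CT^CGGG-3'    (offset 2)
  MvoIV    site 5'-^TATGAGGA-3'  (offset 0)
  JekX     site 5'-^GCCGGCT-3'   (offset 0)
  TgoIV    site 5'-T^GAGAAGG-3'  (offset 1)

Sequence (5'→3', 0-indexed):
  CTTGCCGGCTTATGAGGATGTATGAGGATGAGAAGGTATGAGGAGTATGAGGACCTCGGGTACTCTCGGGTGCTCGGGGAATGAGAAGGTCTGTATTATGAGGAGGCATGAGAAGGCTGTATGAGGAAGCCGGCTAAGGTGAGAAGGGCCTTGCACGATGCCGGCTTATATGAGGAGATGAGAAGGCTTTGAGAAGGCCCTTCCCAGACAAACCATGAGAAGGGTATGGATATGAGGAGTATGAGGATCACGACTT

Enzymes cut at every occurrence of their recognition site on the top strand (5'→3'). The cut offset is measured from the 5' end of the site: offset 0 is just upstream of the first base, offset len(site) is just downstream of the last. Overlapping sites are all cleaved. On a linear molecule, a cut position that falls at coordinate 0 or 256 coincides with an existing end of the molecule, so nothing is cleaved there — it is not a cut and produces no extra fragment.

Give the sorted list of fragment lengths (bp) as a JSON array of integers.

[3,7,7,8,8,9,9,9,9,9,10,10,10,11,11,11,12,13,14,14,17,19,26]

Per-enzyme occurrences:
  SqiX CTCGGG/2: at [54, 64, 72] ⇒ [56, 66, 74]
  MvoIV TATGAGGA/0: at [10, 20, 36, 45, 96, 119, 168, 230, 239] ⇒ [10, 20, 36, 45, 96, 119, 168, 230, 239]
  JekX GCCGGCT/0: at [3, 128, 159] ⇒ [3, 128, 159]
  TgoIV TGAGAAGG/1: at [28, 81, 108, 139, 178, 189, 215] ⇒ [29, 82, 109, 140, 179, 190, 216]

All cut coordinates (distinct, sorted): [3, 10, 20, 29, 36, 45, 56, 66, 74, 82, 96, 109, 119, 128, 140, 159, 168, 179, 190, 216, 230, 239]

Fragments:
  [0,3): 3 bp
  [3,10): 7 bp
  [10,20): 10 bp
  [20,29): 9 bp
  [29,36): 7 bp
  [36,45): 9 bp
  [45,56): 11 bp
  [56,66): 10 bp
  [66,74): 8 bp
  [74,82): 8 bp
  [82,96): 14 bp
  [96,109): 13 bp
  [109,119): 10 bp
  [119,128): 9 bp
  [128,140): 12 bp
  [140,159): 19 bp
  [159,168): 9 bp
  [168,179): 11 bp
  [179,190): 11 bp
  [190,216): 26 bp
  [216,230): 14 bp
  [230,239): 9 bp
  [239,256): 17 bp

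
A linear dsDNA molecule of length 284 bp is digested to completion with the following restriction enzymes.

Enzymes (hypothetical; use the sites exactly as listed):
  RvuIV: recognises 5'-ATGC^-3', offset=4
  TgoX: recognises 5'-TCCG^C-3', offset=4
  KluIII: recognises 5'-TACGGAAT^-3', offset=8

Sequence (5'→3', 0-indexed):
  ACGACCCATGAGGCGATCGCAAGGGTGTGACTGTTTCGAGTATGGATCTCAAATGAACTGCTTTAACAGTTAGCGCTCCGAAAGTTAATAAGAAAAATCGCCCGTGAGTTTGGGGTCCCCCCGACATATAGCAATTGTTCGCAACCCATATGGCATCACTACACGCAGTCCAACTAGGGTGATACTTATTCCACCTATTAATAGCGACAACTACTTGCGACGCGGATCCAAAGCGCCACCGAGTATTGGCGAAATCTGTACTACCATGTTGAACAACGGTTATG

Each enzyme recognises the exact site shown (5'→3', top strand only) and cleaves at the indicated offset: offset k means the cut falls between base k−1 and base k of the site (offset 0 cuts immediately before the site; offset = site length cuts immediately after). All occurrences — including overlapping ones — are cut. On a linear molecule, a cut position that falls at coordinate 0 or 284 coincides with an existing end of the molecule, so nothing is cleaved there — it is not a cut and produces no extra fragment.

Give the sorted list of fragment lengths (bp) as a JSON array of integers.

Per-enzyme occurrences:
  RvuIV (ATGC, off=4): no sites
  TgoX (TCCGC, off=4): no sites
  KluIII (TACGGAAT, off=8): no sites

Pooled cuts: ∅

Fragments:
  no cuts → one linear fragment of 284 bp

[284]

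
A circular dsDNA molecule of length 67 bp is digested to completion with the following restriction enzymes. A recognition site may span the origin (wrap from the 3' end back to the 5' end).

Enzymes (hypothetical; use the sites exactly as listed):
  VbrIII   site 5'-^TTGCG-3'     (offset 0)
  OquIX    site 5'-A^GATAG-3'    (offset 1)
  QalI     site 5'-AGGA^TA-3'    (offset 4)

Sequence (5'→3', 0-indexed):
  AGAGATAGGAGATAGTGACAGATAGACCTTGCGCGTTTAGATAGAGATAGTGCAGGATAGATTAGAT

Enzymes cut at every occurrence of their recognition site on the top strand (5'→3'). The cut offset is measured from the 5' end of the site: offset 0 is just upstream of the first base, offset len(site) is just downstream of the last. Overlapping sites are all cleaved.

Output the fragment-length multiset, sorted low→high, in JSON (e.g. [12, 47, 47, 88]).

[6,6,7,7,8,10,11,12]

Per-enzyme occurrences:
  VbrIII TTGCG/0: at [28] ⇒ [28]
  OquIX AGATAG/1: at [2, 9, 19, 38, 44, 63] ⇒ [3, 10, 20, 39, 45, 64]
  QalI AGGATA/4: at [53] ⇒ [57]

Pooled cuts: [3, 10, 20, 28, 39, 45, 57, 64]

Fragment lengths:
  3→10: 7 bp
  10→20: 10 bp
  20→28: 8 bp
  28→39: 11 bp
  39→45: 6 bp
  45→57: 12 bp
  57→64: 7 bp
  64→3 (wrap): 67-64+3 = 6 bp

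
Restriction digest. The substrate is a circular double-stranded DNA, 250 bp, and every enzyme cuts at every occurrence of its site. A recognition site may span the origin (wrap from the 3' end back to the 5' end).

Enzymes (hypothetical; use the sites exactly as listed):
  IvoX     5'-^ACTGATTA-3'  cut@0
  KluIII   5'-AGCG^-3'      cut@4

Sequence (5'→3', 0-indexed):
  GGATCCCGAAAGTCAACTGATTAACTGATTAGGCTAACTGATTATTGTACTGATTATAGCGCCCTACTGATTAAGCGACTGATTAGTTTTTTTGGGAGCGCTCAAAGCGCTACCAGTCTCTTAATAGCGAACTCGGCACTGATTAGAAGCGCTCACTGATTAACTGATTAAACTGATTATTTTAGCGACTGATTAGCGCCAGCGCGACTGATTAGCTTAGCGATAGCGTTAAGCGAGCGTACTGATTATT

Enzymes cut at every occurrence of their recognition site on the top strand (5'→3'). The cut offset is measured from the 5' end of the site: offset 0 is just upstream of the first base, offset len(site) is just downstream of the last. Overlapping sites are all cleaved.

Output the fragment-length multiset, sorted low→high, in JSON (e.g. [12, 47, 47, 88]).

[1,2,3,4,4,6,6,7,8,8,8,9,9,11,12,12,13,13,14,16,16,20,23,25]

Per-enzyme occurrences:
  IvoX (ACTGATTA, off=0): starts [15, 23, 36, 48, 65, 77, 137, 154, 162, 171, 187, 206, 240] → cuts [15, 23, 36, 48, 65, 77, 137, 154, 162, 171, 187, 206, 240]
  KluIII (AGCG, off=4): starts [57, 73, 96, 105, 125, 147, 183, 194, 200, 218, 224, 231, 235] → cuts [61, 77, 100, 109, 129, 151, 187, 198, 204, 222, 228, 235, 239]

All cut coordinates (distinct, sorted): [15, 23, 36, 48, 61, 65, 77, 100, 109, 129, 137, 151, 154, 162, 171, 187, 198, 204, 206, 222, 228, 235, 239, 240]

Fragments:
  15→23: 8 bp
  23→36: 13 bp
  36→48: 12 bp
  48→61: 13 bp
  61→65: 4 bp
  65→77: 12 bp
  77→100: 23 bp
  100→109: 9 bp
  109→129: 20 bp
  129→137: 8 bp
  137→151: 14 bp
  151→154: 3 bp
  154→162: 8 bp
  162→171: 9 bp
  171→187: 16 bp
  187→198: 11 bp
  198→204: 6 bp
  204→206: 2 bp
  206→222: 16 bp
  222→228: 6 bp
  228→235: 7 bp
  235→239: 4 bp
  239→240: 1 bp
  240→15 (wrap): 250-240+15 = 25 bp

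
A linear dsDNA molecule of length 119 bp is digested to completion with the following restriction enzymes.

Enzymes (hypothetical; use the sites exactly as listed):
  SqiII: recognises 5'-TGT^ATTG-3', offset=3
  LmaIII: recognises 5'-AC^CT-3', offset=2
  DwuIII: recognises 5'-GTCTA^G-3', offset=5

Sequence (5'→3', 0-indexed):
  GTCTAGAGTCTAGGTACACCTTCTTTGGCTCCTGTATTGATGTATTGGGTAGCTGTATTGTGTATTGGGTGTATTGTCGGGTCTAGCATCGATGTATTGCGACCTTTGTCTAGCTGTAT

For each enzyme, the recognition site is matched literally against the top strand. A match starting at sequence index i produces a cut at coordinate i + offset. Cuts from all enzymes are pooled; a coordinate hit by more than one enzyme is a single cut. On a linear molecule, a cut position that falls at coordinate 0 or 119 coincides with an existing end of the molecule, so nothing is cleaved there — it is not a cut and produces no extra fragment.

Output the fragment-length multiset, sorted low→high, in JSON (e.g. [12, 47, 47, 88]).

Site scan:
  SqiII TGTATTG/3: at [32, 40, 53, 60, 69, 92] ⇒ [35, 43, 56, 63, 72, 95]
  LmaIII ACCT/2: at [17, 101] ⇒ [19, 103]
  DwuIII GTCTAG/5: at [0, 7, 80, 107] ⇒ [5, 12, 85, 112]

Pooled cuts: [5, 12, 19, 35, 43, 56, 63, 72, 85, 95, 103, 112]

Fragments:
  [0,5): 5 bp
  [5,12): 7 bp
  [12,19): 7 bp
  [19,35): 16 bp
  [35,43): 8 bp
  [43,56): 13 bp
  [56,63): 7 bp
  [63,72): 9 bp
  [72,85): 13 bp
  [85,95): 10 bp
  [95,103): 8 bp
  [103,112): 9 bp
  [112,119): 7 bp

[5,7,7,7,7,8,8,9,9,10,13,13,16]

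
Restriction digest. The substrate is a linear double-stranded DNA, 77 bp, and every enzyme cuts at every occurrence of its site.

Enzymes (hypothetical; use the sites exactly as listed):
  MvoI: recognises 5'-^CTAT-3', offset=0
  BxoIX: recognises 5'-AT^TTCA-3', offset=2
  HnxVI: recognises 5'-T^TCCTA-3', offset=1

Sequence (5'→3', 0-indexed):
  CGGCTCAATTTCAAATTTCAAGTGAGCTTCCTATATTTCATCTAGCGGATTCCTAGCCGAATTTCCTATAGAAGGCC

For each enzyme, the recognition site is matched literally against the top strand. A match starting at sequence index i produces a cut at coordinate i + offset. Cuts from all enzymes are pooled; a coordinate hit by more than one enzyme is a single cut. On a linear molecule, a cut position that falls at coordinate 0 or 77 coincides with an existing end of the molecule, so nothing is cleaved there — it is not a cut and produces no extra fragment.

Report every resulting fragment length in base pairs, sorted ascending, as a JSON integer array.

[2,2,6,7,9,12,12,13,14]

Scan for sites:
  MvoI CTAT/0: at [30, 65] ⇒ [30, 65]
  BxoIX ATTTCA/2: at [7, 14, 34] ⇒ [9, 16, 36]
  HnxVI TTCCTA/1: at [27, 49, 62] ⇒ [28, 50, 63]

All cut coordinates (distinct, sorted): [9, 16, 28, 30, 36, 50, 63, 65]

Fragment lengths:
  [0,9): 9 bp
  [9,16): 7 bp
  [16,28): 12 bp
  [28,30): 2 bp
  [30,36): 6 bp
  [36,50): 14 bp
  [50,63): 13 bp
  [63,65): 2 bp
  [65,77): 12 bp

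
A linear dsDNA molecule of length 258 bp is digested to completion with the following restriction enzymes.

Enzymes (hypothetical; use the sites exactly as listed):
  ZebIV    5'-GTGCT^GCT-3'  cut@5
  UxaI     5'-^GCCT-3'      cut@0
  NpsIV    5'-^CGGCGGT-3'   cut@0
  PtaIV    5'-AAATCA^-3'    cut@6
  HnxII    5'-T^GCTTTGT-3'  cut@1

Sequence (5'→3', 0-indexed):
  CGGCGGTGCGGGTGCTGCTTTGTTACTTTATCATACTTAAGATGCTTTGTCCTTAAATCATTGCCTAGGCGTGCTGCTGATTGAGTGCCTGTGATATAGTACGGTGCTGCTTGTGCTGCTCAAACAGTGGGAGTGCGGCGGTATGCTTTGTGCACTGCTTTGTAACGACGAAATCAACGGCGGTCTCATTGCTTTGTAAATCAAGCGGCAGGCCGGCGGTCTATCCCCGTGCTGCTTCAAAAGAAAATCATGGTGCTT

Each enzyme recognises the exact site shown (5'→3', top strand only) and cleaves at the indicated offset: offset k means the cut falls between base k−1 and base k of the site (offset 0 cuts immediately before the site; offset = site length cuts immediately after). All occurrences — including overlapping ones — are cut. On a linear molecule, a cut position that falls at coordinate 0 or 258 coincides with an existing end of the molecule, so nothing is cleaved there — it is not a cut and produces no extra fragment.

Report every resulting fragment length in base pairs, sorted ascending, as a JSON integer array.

Site scan:
  ZebIV (GTGCTGCT, off=5): starts [11, 70, 103, 112, 228] → cuts [16, 75, 108, 117, 233]
  UxaI (GCCT, off=0): starts [62, 86] → cuts [62, 86]
  NpsIV (CGGCGGT, off=0): starts [0, 135, 177, 213] → cuts [135, 177, 213] (position 0 is a terminus of the linear molecule — no cut)
  PtaIV (AAATCA, off=6): starts [54, 170, 197, 244] → cuts [60, 176, 203, 250]
  HnxII (TGCTTTGT, off=1): starts [15, 42, 143, 155, 189] → cuts [16, 43, 144, 156, 190]

Pooled cuts: [16, 43, 60, 62, 75, 86, 108, 117, 135, 144, 156, 176, 177, 190, 203, 213, 233, 250]

Fragments:
  [0,16): 16 bp
  [16,43): 27 bp
  [43,60): 17 bp
  [60,62): 2 bp
  [62,75): 13 bp
  [75,86): 11 bp
  [86,108): 22 bp
  [108,117): 9 bp
  [117,135): 18 bp
  [135,144): 9 bp
  [144,156): 12 bp
  [156,176): 20 bp
  [176,177): 1 bp
  [177,190): 13 bp
  [190,203): 13 bp
  [203,213): 10 bp
  [213,233): 20 bp
  [233,250): 17 bp
  [250,258): 8 bp

[1,2,8,9,9,10,11,12,13,13,13,16,17,17,18,20,20,22,27]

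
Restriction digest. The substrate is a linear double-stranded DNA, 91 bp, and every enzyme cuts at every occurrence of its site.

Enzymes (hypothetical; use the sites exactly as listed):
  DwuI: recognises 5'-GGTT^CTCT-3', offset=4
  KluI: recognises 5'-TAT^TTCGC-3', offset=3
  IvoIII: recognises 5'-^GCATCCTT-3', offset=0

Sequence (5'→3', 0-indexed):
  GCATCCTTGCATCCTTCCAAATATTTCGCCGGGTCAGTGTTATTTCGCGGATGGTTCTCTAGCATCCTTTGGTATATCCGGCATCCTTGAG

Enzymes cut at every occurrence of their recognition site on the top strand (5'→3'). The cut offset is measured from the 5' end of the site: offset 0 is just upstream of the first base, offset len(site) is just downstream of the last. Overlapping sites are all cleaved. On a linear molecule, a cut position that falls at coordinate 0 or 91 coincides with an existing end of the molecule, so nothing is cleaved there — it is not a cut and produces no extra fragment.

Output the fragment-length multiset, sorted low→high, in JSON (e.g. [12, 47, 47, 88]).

Per-enzyme occurrences:
  DwuI (GGTTCTCT, off=4): starts [52] → cuts [56]
  KluI (TATTTCGC, off=3): starts [21, 40] → cuts [24, 43]
  IvoIII (GCATCCTT, off=0): starts [0, 8, 61, 80] → cuts [8, 61, 80] (position 0 is a terminus of the linear molecule — no cut)

All cut coordinates (distinct, sorted): [8, 24, 43, 56, 61, 80]

Fragments:
  [0,8): 8 bp
  [8,24): 16 bp
  [24,43): 19 bp
  [43,56): 13 bp
  [56,61): 5 bp
  [61,80): 19 bp
  [80,91): 11 bp

[5,8,11,13,16,19,19]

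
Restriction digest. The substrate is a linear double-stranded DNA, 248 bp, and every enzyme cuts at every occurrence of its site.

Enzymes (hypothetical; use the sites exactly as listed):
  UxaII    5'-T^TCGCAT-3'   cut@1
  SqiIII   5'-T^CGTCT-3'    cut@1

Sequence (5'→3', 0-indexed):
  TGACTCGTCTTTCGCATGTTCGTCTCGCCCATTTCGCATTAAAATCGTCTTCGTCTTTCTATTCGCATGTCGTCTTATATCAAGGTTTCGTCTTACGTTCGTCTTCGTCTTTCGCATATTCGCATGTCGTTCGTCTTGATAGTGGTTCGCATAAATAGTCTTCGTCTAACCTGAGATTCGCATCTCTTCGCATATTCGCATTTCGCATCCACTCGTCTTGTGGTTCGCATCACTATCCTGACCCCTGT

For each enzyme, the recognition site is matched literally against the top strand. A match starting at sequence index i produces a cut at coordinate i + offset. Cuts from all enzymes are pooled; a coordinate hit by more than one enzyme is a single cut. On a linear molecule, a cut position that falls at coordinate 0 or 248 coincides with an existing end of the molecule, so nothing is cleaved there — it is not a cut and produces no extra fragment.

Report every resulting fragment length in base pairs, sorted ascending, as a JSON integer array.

Per-enzyme occurrences:
  UxaII TTCGCAT/1: at [10, 32, 61, 110, 118, 145, 176, 186, 194, 201, 223] ⇒ [11, 33, 62, 111, 119, 146, 177, 187, 195, 202, 224]
  SqiIII TCGTCT/1: at [4, 19, 44, 50, 69, 87, 98, 104, 130, 161, 212] ⇒ [5, 20, 45, 51, 70, 88, 99, 105, 131, 162, 213]

Pooled cuts: [5, 11, 20, 33, 45, 51, 62, 70, 88, 99, 105, 111, 119, 131, 146, 162, 177, 187, 195, 202, 213, 224]

Fragments:
  [0,5): 5 bp
  [5,11): 6 bp
  [11,20): 9 bp
  [20,33): 13 bp
  [33,45): 12 bp
  [45,51): 6 bp
  [51,62): 11 bp
  [62,70): 8 bp
  [70,88): 18 bp
  [88,99): 11 bp
  [99,105): 6 bp
  [105,111): 6 bp
  [111,119): 8 bp
  [119,131): 12 bp
  [131,146): 15 bp
  [146,162): 16 bp
  [162,177): 15 bp
  [177,187): 10 bp
  [187,195): 8 bp
  [195,202): 7 bp
  [202,213): 11 bp
  [213,224): 11 bp
  [224,248): 24 bp

[5,6,6,6,6,7,8,8,8,9,10,11,11,11,11,12,12,13,15,15,16,18,24]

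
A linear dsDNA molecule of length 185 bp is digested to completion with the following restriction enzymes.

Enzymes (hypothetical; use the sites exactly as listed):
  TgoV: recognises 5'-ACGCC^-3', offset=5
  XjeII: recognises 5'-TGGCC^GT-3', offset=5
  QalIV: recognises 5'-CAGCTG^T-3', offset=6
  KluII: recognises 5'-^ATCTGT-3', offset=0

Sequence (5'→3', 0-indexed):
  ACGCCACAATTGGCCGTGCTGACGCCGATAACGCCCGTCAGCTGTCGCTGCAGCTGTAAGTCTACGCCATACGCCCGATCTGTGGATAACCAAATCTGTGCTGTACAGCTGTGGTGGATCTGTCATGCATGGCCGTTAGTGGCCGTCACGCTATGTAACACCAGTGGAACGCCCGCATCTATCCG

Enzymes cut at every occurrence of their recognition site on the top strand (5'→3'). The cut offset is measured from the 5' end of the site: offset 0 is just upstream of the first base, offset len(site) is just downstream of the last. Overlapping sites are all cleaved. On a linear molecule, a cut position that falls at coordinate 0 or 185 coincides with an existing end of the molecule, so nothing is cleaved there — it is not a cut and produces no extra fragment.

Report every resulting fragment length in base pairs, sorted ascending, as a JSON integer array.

[2,5,6,7,9,9,10,10,11,12,12,12,16,17,18,29]

Per-enzyme occurrences:
  TgoV (ACGCC, off=5): starts [0, 21, 30, 63, 70, 168] → cuts [5, 26, 35, 68, 75, 173]
  XjeII (TGGCCGT, off=5): starts [10, 129, 139] → cuts [15, 134, 144]
  QalIV (CAGCTGT, off=6): starts [38, 50, 105] → cuts [44, 56, 111]
  KluII (ATCTGT, off=0): starts [77, 93, 117] → cuts [77, 93, 117]

Pooled cuts: [5, 15, 26, 35, 44, 56, 68, 75, 77, 93, 111, 117, 134, 144, 173]

Fragment lengths:
  [0,5): 5 bp
  [5,15): 10 bp
  [15,26): 11 bp
  [26,35): 9 bp
  [35,44): 9 bp
  [44,56): 12 bp
  [56,68): 12 bp
  [68,75): 7 bp
  [75,77): 2 bp
  [77,93): 16 bp
  [93,111): 18 bp
  [111,117): 6 bp
  [117,134): 17 bp
  [134,144): 10 bp
  [144,173): 29 bp
  [173,185): 12 bp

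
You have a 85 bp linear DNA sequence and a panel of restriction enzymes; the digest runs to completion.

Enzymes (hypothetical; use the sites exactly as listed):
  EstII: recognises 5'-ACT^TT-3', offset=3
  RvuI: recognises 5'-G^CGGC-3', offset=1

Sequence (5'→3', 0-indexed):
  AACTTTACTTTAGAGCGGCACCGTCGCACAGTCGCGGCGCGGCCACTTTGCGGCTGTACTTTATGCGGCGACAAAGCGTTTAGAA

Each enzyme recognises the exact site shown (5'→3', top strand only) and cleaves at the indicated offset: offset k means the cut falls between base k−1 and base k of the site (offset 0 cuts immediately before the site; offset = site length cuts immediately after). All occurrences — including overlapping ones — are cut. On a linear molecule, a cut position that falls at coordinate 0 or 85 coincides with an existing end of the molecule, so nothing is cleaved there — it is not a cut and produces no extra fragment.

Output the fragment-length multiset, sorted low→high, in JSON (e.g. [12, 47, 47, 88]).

Per-enzyme occurrences:
  EstII ACTTT/3: at [1, 6, 44, 57] ⇒ [4, 9, 47, 60]
  RvuI GCGGC/1: at [14, 33, 38, 49, 64] ⇒ [15, 34, 39, 50, 65]

Pooled cuts: [4, 9, 15, 34, 39, 47, 50, 60, 65]

Fragments:
  [0,4): 4 bp
  [4,9): 5 bp
  [9,15): 6 bp
  [15,34): 19 bp
  [34,39): 5 bp
  [39,47): 8 bp
  [47,50): 3 bp
  [50,60): 10 bp
  [60,65): 5 bp
  [65,85): 20 bp

[3,4,5,5,5,6,8,10,19,20]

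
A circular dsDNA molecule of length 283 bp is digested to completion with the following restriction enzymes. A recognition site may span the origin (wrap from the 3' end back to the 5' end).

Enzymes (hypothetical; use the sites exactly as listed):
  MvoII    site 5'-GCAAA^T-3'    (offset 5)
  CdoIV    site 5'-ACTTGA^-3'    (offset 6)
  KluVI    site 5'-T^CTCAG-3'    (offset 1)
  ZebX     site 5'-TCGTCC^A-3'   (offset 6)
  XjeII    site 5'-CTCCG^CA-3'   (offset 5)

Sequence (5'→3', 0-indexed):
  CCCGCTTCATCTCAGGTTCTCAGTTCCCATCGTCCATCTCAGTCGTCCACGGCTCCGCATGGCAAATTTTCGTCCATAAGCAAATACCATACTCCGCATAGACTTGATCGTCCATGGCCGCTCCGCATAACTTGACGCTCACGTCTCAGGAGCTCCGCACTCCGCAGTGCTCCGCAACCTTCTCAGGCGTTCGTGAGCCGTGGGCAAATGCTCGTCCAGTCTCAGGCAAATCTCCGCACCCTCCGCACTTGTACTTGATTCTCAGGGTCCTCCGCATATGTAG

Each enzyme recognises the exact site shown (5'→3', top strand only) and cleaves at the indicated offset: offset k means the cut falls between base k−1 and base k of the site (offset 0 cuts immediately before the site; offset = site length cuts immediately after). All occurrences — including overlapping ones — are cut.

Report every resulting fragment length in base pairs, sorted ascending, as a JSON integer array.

[2,2,3,6,6,7,7,8,9,9,9,9,9,9,9,10,10,10,11,11,12,12,13,13,14,17,19,27]

Site scan:
  MvoII GCAAAT/5: at [61, 79, 203, 225] ⇒ [66, 84, 208, 230]
  CdoIV ACTTGA/6: at [101, 129, 252] ⇒ [107, 135, 258]
  KluVI TCTCAG/1: at [9, 17, 36, 143, 180, 219, 259] ⇒ [10, 18, 37, 144, 181, 220, 260]
  ZebX TCGTCCA/6: at [29, 42, 69, 107, 211] ⇒ [35, 48, 75, 113, 217]
  XjeII CTCCGCA/5: at [52, 91, 120, 152, 159, 169, 231, 240, 269] ⇒ [57, 96, 125, 157, 164, 174, 236, 245, 274]

Pooled cuts: [10, 18, 35, 37, 48, 57, 66, 75, 84, 96, 107, 113, 125, 135, 144, 157, 164, 174, 181, 208, 217, 220, 230, 236, 245, 258, 260, 274]

Fragment lengths:
  10→18: 8 bp
  18→35: 17 bp
  35→37: 2 bp
  37→48: 11 bp
  48→57: 9 bp
  57→66: 9 bp
  66→75: 9 bp
  75→84: 9 bp
  84→96: 12 bp
  96→107: 11 bp
  107→113: 6 bp
  113→125: 12 bp
  125→135: 10 bp
  135→144: 9 bp
  144→157: 13 bp
  157→164: 7 bp
  164→174: 10 bp
  174→181: 7 bp
  181→208: 27 bp
  208→217: 9 bp
  217→220: 3 bp
  220→230: 10 bp
  230→236: 6 bp
  236→245: 9 bp
  245→258: 13 bp
  258→260: 2 bp
  260→274: 14 bp
  274→10 (wrap): 283-274+10 = 19 bp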